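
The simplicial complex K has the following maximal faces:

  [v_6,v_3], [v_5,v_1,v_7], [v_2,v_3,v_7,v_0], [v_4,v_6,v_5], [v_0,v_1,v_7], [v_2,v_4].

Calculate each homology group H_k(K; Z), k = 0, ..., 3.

K has 8 vertices, 15 edges, 7 triangles, 1 3-simplex.
rank ∂_0 = 0, rank ∂_1 = 7 ⇒ b_0 = 8 − 0 − 7 = 1; all invariant factors of ∂_1 are 1 so no torsion. So H_0 ≅ Z.
rank ∂_1 = 7, rank ∂_2 = 6 ⇒ b_1 = 15 − 7 − 6 = 2; all invariant factors of ∂_2 are 1 so no torsion. So H_1 ≅ Z^2.
rank ∂_2 = 6, rank ∂_3 = 1 ⇒ b_2 = 7 − 6 − 1 = 0; all invariant factors of ∂_3 are 1 so no torsion. So H_2 ≅ 0.
rank ∂_3 = 1, rank ∂_4 = 0 ⇒ b_3 = 1 − 1 − 0 = 0. So H_3 ≅ 0.

H_0 ≅ Z,  H_1 ≅ Z^2,  H_2 = 0,  H_3 = 0.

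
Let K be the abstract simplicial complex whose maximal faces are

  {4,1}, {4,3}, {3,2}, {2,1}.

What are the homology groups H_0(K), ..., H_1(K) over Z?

H_0 ≅ Z,  H_1 ≅ Z.

Order the vertices as 1 < 2 < 3 < 4. Listing each simplex with vertices in this order, K has dimension 1 with simplices:

  0-simplices (4): [1], [2], [3], [4]
  1-simplices (4): [1,2], [1,4], [2,3], [3,4]

so the chain groups are C_0 ≅ Z^4, C_1 ≅ Z^4.

The boundary map ∂_1: C_1 → C_0 is given by ∂[p,q] = [q] − [p]. For instance
  ∂[1,4] = [4] − [1].
The 4×4 boundary matrix has rank 3 and Smith normal form diag(1,1,1).

Computing H_k = (kernel of ∂_k) / (image of ∂_{k+1}):

  H_0: rank C_0 − rank ∂_1 = 4 − 3 = 1, and the invariant factors of ∂_1 are all 1, so H_0 = Z.
  H_1: rank ker ∂_1 − rank ∂_2 = (4 − 3) − 0 = 1, and there is no ∂_2, so H_1 = Z.

(K is a triangulation of the circle S^1.)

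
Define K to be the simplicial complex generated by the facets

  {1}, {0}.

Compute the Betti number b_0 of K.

b_0 = 2.

K has 2 vertices.
rank ∂_0 = 0, rank ∂_1 = 0 ⇒ b_0 = 2 − 0 − 0 = 2. So H_0 ≅ Z^2.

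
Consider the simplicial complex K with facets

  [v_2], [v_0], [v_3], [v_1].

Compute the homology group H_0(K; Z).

We work with the vertex ordering v_0 < v_1 < v_2 < v_3. The simplices of K, each written with vertices in increasing order, are:

  0-simplices (4): [v_0], [v_1], [v_2], [v_3]

so the chain groups are C_0 ≅ Z^4.

Computing H_k = (kernel of ∂_k) / (image of ∂_{k+1}):

  H_0: rank C_0 − rank ∂_1 = 4 − 0 = 4, and there is no ∂_1, so H_0 ≅ Z^4.

(K is a triangulation of a set of 4 points.)

H_0 ≅ Z^4.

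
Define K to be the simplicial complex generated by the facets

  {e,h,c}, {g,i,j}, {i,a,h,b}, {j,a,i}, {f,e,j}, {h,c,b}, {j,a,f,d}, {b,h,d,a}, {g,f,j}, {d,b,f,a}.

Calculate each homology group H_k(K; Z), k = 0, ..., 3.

H_0 = Z,  H_1 = Z,  H_2 = 0,  H_3 = 0.

Order the vertices as a < b < c < d < e < f < g < h < i < j. Listing each simplex with vertices in this order, K has dimension 3 with simplices:

  0-simplices (10): a, b, c, d, e, f, g, h, i, j
  1-simplices (25): ab, ad, af, ah, ai, aj, bc, bd, bf, bh, bi, ce, ch, df, dh, dj, ef, eh, ej, fg, fj, gi, gj, hi, ij
  2-simplices (19): abd, abf, abh, abi, adf, adh, adj, afj, ahi, aij, bch, bdf, bdh, bhi, ceh, dfj, efj, fgj, gij
  3-simplices (4): abdf, abdh, abhi, adfj

so the chain groups are C_0 ≅ Z^10, C_1 ≅ Z^25, C_2 ≅ Z^19, C_3 ≅ Z^4.

Boundary ∂_1: C_1 → C_0 sends each edge [p,q] (with p < q) to q − p. For instance
  ∂hi = i − h.
This gives a 10×25 integer matrix of rank 9; reducing to Smith normal form yields diagonal entries (1,1,1,1,1,1,1,1,1).

∂_2: C_2 → C_1 sends each 2-simplex [p,q,r] to [q,r] − [p,r] + [p,q]. For instance
  ∂adf = df − af + ad,
  ∂efj = fj − ej + ef.
This gives a 25×19 integer matrix of rank 15; reducing to Smith normal form yields diagonal entries (1,1,1,1,1,1,1,1,1,1,1,1,1,1,1).

The boundary map ∂_3: C_3 → C_2 sends each 3-simplex σ to the alternating sum Σ_i (−1)^i (σ with its i-th vertex removed). For instance
  ∂abdf = bdf − adf + abf − abd,
  ∂abdh = bdh − adh + abh − abd.
The 19×4 boundary matrix has rank 4 and Smith normal form diag(1,1,1,1).

Reading off H_k = ker ∂_k / im ∂_{k+1}:

  H_0: rank C_0 − rank ∂_1 = 10 − 9 = 1, and the invariant factors of ∂_1 are all 1, so H_0 = Z.
  H_1: rank ker ∂_1 − rank ∂_2 = (25 − 9) − 15 = 1, and the invariant factors of ∂_2 are all 1, so H_1 = Z.
  H_2: rank ker ∂_2 − rank ∂_3 = (19 − 15) − 4 = 0, and the invariant factors of ∂_3 are all 1, so H_2 = 0.
  H_3: rank ker ∂_3 − rank ∂_4 = (4 − 4) − 0 = 0, and there is no ∂_4, so H_3 = 0.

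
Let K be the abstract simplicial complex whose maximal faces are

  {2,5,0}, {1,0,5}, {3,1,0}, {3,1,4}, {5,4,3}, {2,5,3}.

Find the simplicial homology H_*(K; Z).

H_0 ≅ Z,  H_1 ≅ Z,  H_2 = 0.

Fix the vertex order 0 < 1 < 2 < 3 < 4 < 5 and write every simplex with vertices in increasing order. Then dim K = 2 and the simplices of K are:

  0-simplices (6): [0], [1], [2], [3], [4], [5]
  1-simplices (12): [0,1], [0,2], [0,3], [0,5], [1,3], [1,4], [1,5], [2,3], [2,5], [3,4], [3,5], [4,5]
  2-simplices (6): [0,1,3], [0,1,5], [0,2,5], [1,3,4], [2,3,5], [3,4,5]

Hence C_0 ≅ Z^6, C_1 ≅ Z^12, C_2 ≅ Z^6.

Boundary ∂_1: C_1 → C_0 is given by ∂[p,q] = [q] − [p]. For instance
  ∂[2,3] = [3] − [2].
The resulting 6×12 matrix has rank 5, and its Smith normal form has invariant factors (1,1,1,1,1).

The boundary map ∂_2: C_2 → C_1 acts by ∂[p,q,r] = [q,r] − [p,r] + [p,q]. For instance
  ∂[0,1,5] = [1,5] − [0,5] + [0,1],
  ∂[2,3,5] = [3,5] − [2,5] + [2,3].
The 12×6 boundary matrix has rank 6 and Smith normal form diag(1,1,1,1,1,1).

Now H_k = ker ∂_k / im ∂_{k+1}, so:

  H_0: rank C_0 − rank ∂_1 = 6 − 5 = 1, and the invariant factors of ∂_1 are all 1, so H_0 ≅ Z.
  H_1: rank ker ∂_1 − rank ∂_2 = (12 − 5) − 6 = 1, and the invariant factors of ∂_2 are all 1, so H_1 ≅ Z.
  H_2: rank ker ∂_2 − rank ∂_3 = (6 − 6) − 0 = 0, and there is no ∂_3, so H_2 ≅ 0.

(K is a triangulation of the cylinder S^1 x I.)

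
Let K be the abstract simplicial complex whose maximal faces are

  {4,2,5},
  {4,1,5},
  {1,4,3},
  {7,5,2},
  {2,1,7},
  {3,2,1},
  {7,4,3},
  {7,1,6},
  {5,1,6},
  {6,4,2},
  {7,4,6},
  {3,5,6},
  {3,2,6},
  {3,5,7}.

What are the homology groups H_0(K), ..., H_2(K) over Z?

K has 7 vertices, 21 edges, 14 triangles.
rank ∂_0 = 0, rank ∂_1 = 6 ⇒ b_0 = 7 − 0 − 6 = 1; all invariant factors of ∂_1 are 1 so no torsion. So H_0 = Z.
rank ∂_1 = 6, rank ∂_2 = 13 ⇒ b_1 = 21 − 6 − 13 = 2; all invariant factors of ∂_2 are 1 so no torsion. So H_1 = Z^2.
rank ∂_2 = 13, rank ∂_3 = 0 ⇒ b_2 = 14 − 13 − 0 = 1. So H_2 = Z.

H_0 = Z,  H_1 = Z^2,  H_2 = Z.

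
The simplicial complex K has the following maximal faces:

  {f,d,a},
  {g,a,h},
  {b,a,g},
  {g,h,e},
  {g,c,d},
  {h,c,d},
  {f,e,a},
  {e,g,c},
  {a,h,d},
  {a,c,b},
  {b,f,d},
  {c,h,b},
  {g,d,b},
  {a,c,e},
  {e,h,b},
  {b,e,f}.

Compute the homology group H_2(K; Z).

Take the total order a < b < c < d < e < f < g < h on the vertex set. Then K (dimension 2) consists of the simplices:

  0-simplices (8): a, b, c, d, e, f, g, h
  1-simplices (24): ab, ac, ad, ae, af, ag, ah, bc, bd, be, bf, bg, bh, cd, ce, cg, ch, df, dg, dh, ef, eg, eh, gh
  2-simplices (16): abc, abg, ace, adf, adh, aef, agh, bch, bdf, bdg, bef, beh, cdg, cdh, ceg, egh

so the chain groups are C_0 ≅ Z^8, C_1 ≅ Z^24, C_2 ≅ Z^16.

The boundary map ∂_1: C_1 → C_0 is given by ∂[p,q] = [q] − [p].
The 8×24 boundary matrix has rank 7 and Smith normal form diag(1,1,1,1,1,1,1).

The boundary map ∂_2: C_2 → C_1 sends each 2-simplex [p,q,r] to [q,r] − [p,r] + [p,q]. For instance
  ∂egh = gh − eh + eg,
  ∂abg = bg − ag + ab.
As a 24×16 matrix over Z this has rank 15, with invariant factors (1,1,1,1,1,1,1,1,1,1,1,1,1,1,1).

Now H_k = ker ∂_k / im ∂_{k+1}, so:

  H_2: rank ker ∂_2 − rank ∂_3 = (16 − 15) − 0 = 1, and there is no ∂_3, so H_2 = Z.

(K is a triangulation of the torus T^2.)

H_2 ≅ Z.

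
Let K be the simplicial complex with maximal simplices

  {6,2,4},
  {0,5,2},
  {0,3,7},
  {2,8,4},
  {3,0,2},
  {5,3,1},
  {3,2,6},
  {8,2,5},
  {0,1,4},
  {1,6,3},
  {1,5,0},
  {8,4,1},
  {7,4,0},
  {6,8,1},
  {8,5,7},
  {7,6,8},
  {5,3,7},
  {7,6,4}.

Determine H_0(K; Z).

H_0 = Z.

We work with the vertex ordering 0 < 1 < 2 < 3 < 4 < 5 < 6 < 7 < 8. The simplices of K, each written with vertices in increasing order, are:

  0-simplices (9): [0], [1], [2], [3], [4], [5], [6], [7], [8]
  1-simplices (27): (27 of them)
  2-simplices (18): [0,1,4], [0,1,5], [0,2,3], [0,2,5], [0,3,7], [0,4,7], [1,3,5], [1,3,6], [1,4,8], [1,6,8], [2,3,6], [2,4,6], [2,4,8], [2,5,8], [3,5,7], [4,6,7], [5,7,8], [6,7,8]

so the chain groups are C_0 ≅ Z^9, C_1 ≅ Z^27, C_2 ≅ Z^18.

Boundary ∂_1: C_1 → C_0 sends each edge [p,q] (with p < q) to q − p. For instance
  ∂[1,6] = [6] − [1].
As a 9×27 matrix over Z this has rank 8, with invariant factors (1,1,1,1,1,1,1,1).

The boundary map ∂_2: C_2 → C_1 acts by ∂[p,q,r] = [q,r] − [p,r] + [p,q]. For instance
  ∂[3,5,7] = [5,7] − [3,7] + [3,5],
  ∂[1,6,8] = [6,8] − [1,8] + [1,6].
This gives a 27×18 integer matrix of rank 18; reducing to Smith normal form yields diagonal entries (1,1,1,1,1,1,1,1,1,1,1,1,1,1,1,1,1,2).

Reading off H_k = ker ∂_k / im ∂_{k+1}:

  H_0: rank C_0 − rank ∂_1 = 9 − 8 = 1, and the invariant factors of ∂_1 are all 1, so H_0 = Z.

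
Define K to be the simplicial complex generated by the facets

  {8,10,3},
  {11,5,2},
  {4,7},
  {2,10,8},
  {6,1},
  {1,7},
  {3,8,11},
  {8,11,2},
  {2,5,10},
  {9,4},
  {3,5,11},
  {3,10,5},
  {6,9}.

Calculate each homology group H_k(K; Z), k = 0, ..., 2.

K has 11 vertices, 17 edges, 8 triangles.
rank ∂_0 = 0, rank ∂_1 = 9 ⇒ b_0 = 11 − 0 − 9 = 2; all invariant factors of ∂_1 are 1 so no torsion. So H_0 = Z^2.
rank ∂_1 = 9, rank ∂_2 = 7 ⇒ b_1 = 17 − 9 − 7 = 1; all invariant factors of ∂_2 are 1 so no torsion. So H_1 = Z.
rank ∂_2 = 7, rank ∂_3 = 0 ⇒ b_2 = 8 − 7 − 0 = 1. So H_2 = Z.

H_0 = Z^2,  H_1 = Z,  H_2 = Z.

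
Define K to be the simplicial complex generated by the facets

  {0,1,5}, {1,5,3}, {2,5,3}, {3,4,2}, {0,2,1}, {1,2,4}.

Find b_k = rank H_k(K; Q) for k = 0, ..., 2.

b_0 = 1, b_1 = 1, b_2 = 0.

Fix the vertex order 0 < 1 < 2 < 3 < 4 < 5 and write every simplex with vertices in increasing order. Then dim K = 2 and the simplices of K are:

  0-simplices (6): [0], [1], [2], [3], [4], [5]
  1-simplices (12): [0,1], [0,2], [0,5], [1,2], [1,3], [1,4], [1,5], [2,3], [2,4], [2,5], [3,4], [3,5]
  2-simplices (6): [0,1,2], [0,1,5], [1,2,4], [1,3,5], [2,3,4], [2,3,5]

Hence C_0 ≅ Z^6, C_1 ≅ Z^12, C_2 ≅ Z^6.

∂_1: C_1 → C_0 is given by ∂[p,q] = [q] − [p].
As a 6×12 matrix over Z this has rank 5, with invariant factors (1,1,1,1,1).

The boundary map ∂_2: C_2 → C_1 sends each 2-simplex [p,q,r] to [q,r] − [p,r] + [p,q]. For instance
  ∂[2,3,4] = [3,4] − [2,4] + [2,3],
  ∂[2,3,5] = [3,5] − [2,5] + [2,3].
The resulting 12×6 matrix has rank 6, and its Smith normal form has invariant factors (1,1,1,1,1,1).

Reading off H_k = ker ∂_k / im ∂_{k+1}:

  H_0: rank C_0 − rank ∂_1 = 6 − 5 = 1, and the invariant factors of ∂_1 are all 1, so H_0 = Z.
  H_1: rank ker ∂_1 − rank ∂_2 = (12 − 5) − 6 = 1, and the invariant factors of ∂_2 are all 1, so H_1 = Z.
  H_2: rank ker ∂_2 − rank ∂_3 = (6 − 6) − 0 = 0, and there is no ∂_3, so H_2 = 0.

Hence the Betti numbers are b_0 = 1, b_1 = 1, b_2 = 0.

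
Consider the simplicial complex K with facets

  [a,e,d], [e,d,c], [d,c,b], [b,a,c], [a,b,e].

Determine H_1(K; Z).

Order the vertices as a < b < c < d < e. Listing each simplex with vertices in this order, K has dimension 2 with simplices:

  0-simplices (5): a, b, c, d, e
  1-simplices (10): ab, ac, ad, ae, bc, bd, be, cd, ce, de
  2-simplices (5): abc, abe, ade, bcd, cde

Hence C_0 ≅ Z^5, C_1 ≅ Z^10, C_2 ≅ Z^5.

Boundary ∂_1: C_1 → C_0 sends each edge [p,q] (with p < q) to q − p. For instance
  ∂de = e − d.
As a 5×10 matrix over Z this has rank 4, with invariant factors (1,1,1,1).

The boundary map ∂_2: C_2 → C_1 maps a triangle to the signed sum of its edges. For instance
  ∂ade = de − ae + ad,
  ∂abc = bc − ac + ab.
The 10×5 boundary matrix has rank 5 and Smith normal form diag(1,1,1,1,1).

From H_k ≅ ker(∂_k) / im(∂_{k+1}) we obtain:

  H_1: rank ker ∂_1 − rank ∂_2 = (10 − 4) − 5 = 1, and the invariant factors of ∂_2 are all 1, so H_1 = Z.

(K is a triangulation of the Möbius band.)

H_1 = Z.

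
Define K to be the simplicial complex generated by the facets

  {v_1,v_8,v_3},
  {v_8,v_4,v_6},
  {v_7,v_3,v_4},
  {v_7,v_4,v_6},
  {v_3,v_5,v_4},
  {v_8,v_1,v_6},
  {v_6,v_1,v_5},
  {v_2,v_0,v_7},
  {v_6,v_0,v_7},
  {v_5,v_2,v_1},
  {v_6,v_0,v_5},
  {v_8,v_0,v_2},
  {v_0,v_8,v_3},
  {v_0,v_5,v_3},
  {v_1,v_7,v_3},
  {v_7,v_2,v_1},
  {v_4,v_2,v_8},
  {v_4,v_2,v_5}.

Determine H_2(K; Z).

We work with the vertex ordering v_0 < v_1 < v_2 < v_3 < v_4 < v_5 < v_6 < v_7 < v_8. The simplices of K, each written with vertices in increasing order, are:

  0-simplices (9): [v_0], [v_1], [v_2], [v_3], [v_4], [v_5], [v_6], [v_7], [v_8]
  1-simplices (27): (27 of them)
  2-simplices (18): (18 of them)

Hence C_0 ≅ Z^9, C_1 ≅ Z^27, C_2 ≅ Z^18.

Boundary ∂_1: C_1 → C_0 maps an edge to its endpoints' difference, ∂[p,q] = q − p.
As a 9×27 matrix over Z this has rank 8, with invariant factors (1,1,1,1,1,1,1,1).

Boundary ∂_2: C_2 → C_1 acts by ∂[p,q,r] = [q,r] − [p,r] + [p,q]. For instance
  ∂[v_4,v_6,v_8] = [v_6,v_8] − [v_4,v_8] + [v_4,v_6],
  ∂[v_0,v_5,v_6] = [v_5,v_6] − [v_0,v_6] + [v_0,v_5].
The resulting 27×18 matrix has rank 17, and its Smith normal form has invariant factors (1,1,1,1,1,1,1,1,1,1,1,1,1,1,1,1,1).

Computing H_k = (kernel of ∂_k) / (image of ∂_{k+1}):

  H_2: rank ker ∂_2 − rank ∂_3 = (18 − 17) − 0 = 1, and there is no ∂_3, so H_2 ≅ Z.

H_2 ≅ Z.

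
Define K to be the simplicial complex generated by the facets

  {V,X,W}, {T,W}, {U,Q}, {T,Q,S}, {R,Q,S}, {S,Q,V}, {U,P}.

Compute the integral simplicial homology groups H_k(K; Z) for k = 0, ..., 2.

Fix the vertex order P < Q < R < S < T < U < V < W < X and write every simplex with vertices in increasing order. Then dim K = 2 and the simplices of K are:

  0-simplices (9): P, Q, R, S, T, U, V, W, X
  1-simplices (13): PU, QR, QS, QT, QU, QV, RS, ST, SV, TW, VW, VX, WX
  2-simplices (4): QRS, QST, QSV, VWX

Hence C_0 ≅ Z^9, C_1 ≅ Z^13, C_2 ≅ Z^4.

The boundary map ∂_1: C_1 → C_0 is given by ∂[p,q] = [q] − [p]. For instance
  ∂RS = S − R.
This gives a 9×13 integer matrix of rank 8; reducing to Smith normal form yields diagonal entries (1,1,1,1,1,1,1,1).

The boundary map ∂_2: C_2 → C_1 maps a triangle to the signed sum of its edges. For instance
  ∂VWX = WX − VX + VW,
  ∂QRS = RS − QS + QR.
The 13×4 boundary matrix has rank 4 and Smith normal form diag(1,1,1,1).

Reading off H_k = ker ∂_k / im ∂_{k+1}:

  H_0: rank C_0 − rank ∂_1 = 9 − 8 = 1, and the invariant factors of ∂_1 are all 1, so H_0 = Z.
  H_1: rank ker ∂_1 − rank ∂_2 = (13 − 8) − 4 = 1, and the invariant factors of ∂_2 are all 1, so H_1 = Z.
  H_2: rank ker ∂_2 − rank ∂_3 = (4 − 4) − 0 = 0, and there is no ∂_3, so H_2 = 0.

As a check, the Euler characteristic is 9 − 13 + 4 = 0, which agrees with 1 − 1 + 0 = 0.

H_0 ≅ Z,  H_1 ≅ Z,  H_2 = 0.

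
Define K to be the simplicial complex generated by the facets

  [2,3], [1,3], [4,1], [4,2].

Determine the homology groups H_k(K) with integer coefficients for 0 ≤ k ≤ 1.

Order the vertices as 1 < 2 < 3 < 4. Listing each simplex with vertices in this order, K has dimension 1 with simplices:

  0-simplices (4): [1], [2], [3], [4]
  1-simplices (4): [1,3], [1,4], [2,3], [2,4]

Hence C_0 ≅ Z^4, C_1 ≅ Z^4.

The boundary map ∂_1: C_1 → C_0 maps an edge to its endpoints' difference, ∂[p,q] = q − p.
The 4×4 boundary matrix has rank 3 and Smith normal form diag(1,1,1).

From H_k ≅ ker(∂_k) / im(∂_{k+1}) we obtain:

  H_0: rank C_0 − rank ∂_1 = 4 − 3 = 1, and the invariant factors of ∂_1 are all 1, so H_0 = Z.
  H_1: rank ker ∂_1 − rank ∂_2 = (4 − 3) − 0 = 1, and there is no ∂_2, so H_1 = Z.

As a check, the Euler characteristic is 4 − 4 = 0, which agrees with 1 − 1 = 0.

H_0 ≅ Z,  H_1 ≅ Z.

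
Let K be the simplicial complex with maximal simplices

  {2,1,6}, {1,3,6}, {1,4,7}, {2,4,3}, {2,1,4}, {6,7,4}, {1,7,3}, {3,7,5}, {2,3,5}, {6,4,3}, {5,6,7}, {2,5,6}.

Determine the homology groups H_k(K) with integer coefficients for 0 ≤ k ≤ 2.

H_0 ≅ Z,  H_1 ≅ Z_2,  H_2 = 0.

We work with the vertex ordering 1 < 2 < 3 < 4 < 5 < 6 < 7. The simplices of K, each written with vertices in increasing order, are:

  0-simplices (7): [1], [2], [3], [4], [5], [6], [7]
  1-simplices (18): [1,2], [1,3], [1,4], [1,6], [1,7], [2,3], [2,4], [2,5], [2,6], [3,4], [3,5], [3,6], [3,7], [4,6], [4,7], [5,6], [5,7], [6,7]
  2-simplices (12): [1,2,4], [1,2,6], [1,3,6], [1,3,7], [1,4,7], [2,3,4], [2,3,5], [2,5,6], [3,4,6], [3,5,7], [4,6,7], [5,6,7]

so the chain groups are C_0 ≅ Z^7, C_1 ≅ Z^18, C_2 ≅ Z^12.

Boundary ∂_1: C_1 → C_0 is given by ∂[p,q] = [q] − [p]. For instance
  ∂[1,2] = [2] − [1].
This gives a 7×18 integer matrix of rank 6; reducing to Smith normal form yields diagonal entries (1,1,1,1,1,1).

Boundary ∂_2: C_2 → C_1 maps a triangle to the signed sum of its edges. For instance
  ∂[2,3,5] = [3,5] − [2,5] + [2,3],
  ∂[2,5,6] = [5,6] − [2,6] + [2,5].
The resulting 18×12 matrix has rank 12, and its Smith normal form has invariant factors (1,1,1,1,1,1,1,1,1,1,1,2).

From H_k ≅ ker(∂_k) / im(∂_{k+1}) we obtain:

  H_0: rank C_0 − rank ∂_1 = 7 − 6 = 1, and the invariant factors of ∂_1 are all 1, so H_0 ≅ Z.
  H_1: rank ker ∂_1 − rank ∂_2 = (18 − 6) − 12 = 0, and ∂_2 has invariant factor 2 > 1, so H_1 ≅ Z_2.
  H_2: rank ker ∂_2 − rank ∂_3 = (12 − 12) − 0 = 0, and there is no ∂_3, so H_2 ≅ 0.

(K is a triangulation of the real projective plane RP^2.)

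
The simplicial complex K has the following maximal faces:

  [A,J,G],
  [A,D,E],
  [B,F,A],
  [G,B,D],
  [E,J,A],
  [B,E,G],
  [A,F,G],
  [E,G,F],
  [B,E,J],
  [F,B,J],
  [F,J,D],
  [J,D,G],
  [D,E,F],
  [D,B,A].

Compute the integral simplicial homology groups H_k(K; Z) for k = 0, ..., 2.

Order the vertices as A < B < D < E < F < G < J. Listing each simplex with vertices in this order, K has dimension 2 with simplices:

  0-simplices (7): A, B, D, E, F, G, J
  1-simplices (21): AB, AD, AE, AF, AG, AJ, BD, BE, BF, BG, BJ, DE, DF, DG, DJ, EF, EG, EJ, FG, FJ, GJ
  2-simplices (14): ABD, ABF, ADE, AEJ, AFG, AGJ, BDG, BEG, BEJ, BFJ, DEF, DFJ, DGJ, EFG

so the chain groups are C_0 ≅ Z^7, C_1 ≅ Z^21, C_2 ≅ Z^14.

∂_1: C_1 → C_0 is given by ∂[p,q] = [q] − [p].
The 7×21 boundary matrix has rank 6 and Smith normal form diag(1,1,1,1,1,1).

∂_2: C_2 → C_1 acts by ∂[p,q,r] = [q,r] − [p,r] + [p,q]. For instance
  ∂AGJ = GJ − AJ + AG,
  ∂DFJ = FJ − DJ + DF.
This gives a 21×14 integer matrix of rank 13; reducing to Smith normal form yields diagonal entries (1,1,1,1,1,1,1,1,1,1,1,1,1).

Reading off H_k = ker ∂_k / im ∂_{k+1}:

  H_0: rank C_0 − rank ∂_1 = 7 − 6 = 1, and the invariant factors of ∂_1 are all 1, so H_0 = Z.
  H_1: rank ker ∂_1 − rank ∂_2 = (21 − 6) − 13 = 2, and the invariant factors of ∂_2 are all 1, so H_1 = Z^2.
  H_2: rank ker ∂_2 − rank ∂_3 = (14 − 13) − 0 = 1, and there is no ∂_3, so H_2 = Z.

H_0 = Z,  H_1 = Z^2,  H_2 = Z.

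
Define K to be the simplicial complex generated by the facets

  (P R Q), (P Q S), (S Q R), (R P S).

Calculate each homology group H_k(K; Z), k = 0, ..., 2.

H_0 ≅ Z,  H_1 = 0,  H_2 ≅ Z.

Fix the vertex order P < Q < R < S and write every simplex with vertices in increasing order. Then dim K = 2 and the simplices of K are:

  0-simplices (4): P, Q, R, S
  1-simplices (6): PQ, PR, PS, QR, QS, RS
  2-simplices (4): PQR, PQS, PRS, QRS

giving chain groups C_0 ≅ Z^4, C_1 ≅ Z^6, C_2 ≅ Z^4.

The boundary map ∂_1: C_1 → C_0 sends each edge [p,q] (with p < q) to q − p. For instance
  ∂PS = S − P.
As a 4×6 matrix over Z this has rank 3, with invariant factors (1,1,1).

Boundary ∂_2: C_2 → C_1 acts by ∂[p,q,r] = [q,r] − [p,r] + [p,q]. For instance
  ∂PRS = RS − PS + PR,
  ∂PQS = QS − PS + PQ.
The 6×4 boundary matrix has rank 3 and Smith normal form diag(1,1,1).

From H_k ≅ ker(∂_k) / im(∂_{k+1}) we obtain:

  H_0: rank C_0 − rank ∂_1 = 4 − 3 = 1, and the invariant factors of ∂_1 are all 1, so H_0 ≅ Z.
  H_1: rank ker ∂_1 − rank ∂_2 = (6 − 3) − 3 = 0, and the invariant factors of ∂_2 are all 1, so H_1 ≅ 0.
  H_2: rank ker ∂_2 − rank ∂_3 = (4 − 3) − 0 = 1, and there is no ∂_3, so H_2 ≅ Z.

(K is a triangulation of the 2-sphere S^2.)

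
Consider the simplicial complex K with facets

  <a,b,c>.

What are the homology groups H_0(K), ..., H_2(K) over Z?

Order the vertices as a < b < c. Listing each simplex with vertices in this order, K has dimension 2 with simplices:

  0-simplices (3): a, b, c
  1-simplices (3): ab, ac, bc
  2-simplices (1): abc

Hence C_0 ≅ Z^3, C_1 ≅ Z^3, C_2 ≅ Z^1.

The boundary map ∂_1: C_1 → C_0 is given by ∂[p,q] = [q] − [p]. For instance
  ∂bc = c − b.
This gives a 3×3 integer matrix of rank 2; reducing to Smith normal form yields diagonal entries (1,1).

Boundary ∂_2: C_2 → C_1 maps a triangle to the signed sum of its edges. For instance
  ∂abc = bc − ac + ab.
This gives a 3×1 integer matrix of rank 1; reducing to Smith normal form yields diagonal entries (1).

Now H_k = ker ∂_k / im ∂_{k+1}, so:

  H_0: rank C_0 − rank ∂_1 = 3 − 2 = 1, and the invariant factors of ∂_1 are all 1, so H_0 ≅ Z.
  H_1: rank ker ∂_1 − rank ∂_2 = (3 − 2) − 1 = 0, and the invariant factors of ∂_2 are all 1, so H_1 ≅ 0.
  H_2: rank ker ∂_2 − rank ∂_3 = (1 − 1) − 0 = 0, and there is no ∂_3, so H_2 ≅ 0.

(K is a triangulation of the 2-simplex.)

H_0 ≅ Z,  H_1 = 0,  H_2 = 0.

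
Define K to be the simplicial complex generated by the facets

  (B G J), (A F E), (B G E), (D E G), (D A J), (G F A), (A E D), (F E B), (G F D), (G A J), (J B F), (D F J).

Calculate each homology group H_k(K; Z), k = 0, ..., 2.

H_0 = Z,  H_1 = Z_2,  H_2 = 0.

Take the total order A < B < D < E < F < G < J on the vertex set. Then K (dimension 2) consists of the simplices:

  0-simplices (7): A, B, D, E, F, G, J
  1-simplices (18): AD, AE, AF, AG, AJ, BE, BF, BG, BJ, DE, DF, DG, DJ, EF, EG, FG, FJ, GJ
  2-simplices (12): ADE, ADJ, AEF, AFG, AGJ, BEF, BEG, BFJ, BGJ, DEG, DFG, DFJ

giving chain groups C_0 ≅ Z^7, C_1 ≅ Z^18, C_2 ≅ Z^12.

The boundary map ∂_1: C_1 → C_0 maps an edge to its endpoints' difference, ∂[p,q] = q − p. For instance
  ∂AF = F − A.
The 7×18 boundary matrix has rank 6 and Smith normal form diag(1,1,1,1,1,1).

Boundary ∂_2: C_2 → C_1 sends each 2-simplex [p,q,r] to [q,r] − [p,r] + [p,q]. For instance
  ∂DFJ = FJ − DJ + DF,
  ∂DEG = EG − DG + DE.
The resulting 18×12 matrix has rank 12, and its Smith normal form has invariant factors (1,1,1,1,1,1,1,1,1,1,1,2).

Reading off H_k = ker ∂_k / im ∂_{k+1}:

  H_0: rank C_0 − rank ∂_1 = 7 − 6 = 1, and the invariant factors of ∂_1 are all 1, so H_0 = Z.
  H_1: rank ker ∂_1 − rank ∂_2 = (18 − 6) − 12 = 0, and ∂_2 has invariant factor 2 > 1, so H_1 = Z_2.
  H_2: rank ker ∂_2 − rank ∂_3 = (12 − 12) − 0 = 0, and there is no ∂_3, so H_2 = 0.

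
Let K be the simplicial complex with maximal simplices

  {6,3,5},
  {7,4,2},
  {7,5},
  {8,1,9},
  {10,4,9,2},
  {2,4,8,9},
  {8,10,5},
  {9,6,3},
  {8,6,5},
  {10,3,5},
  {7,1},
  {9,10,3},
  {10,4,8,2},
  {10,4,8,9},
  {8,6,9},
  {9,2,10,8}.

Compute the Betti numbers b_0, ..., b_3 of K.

Take the total order 1 < 2 < 3 < 4 < 5 < 6 < 7 < 8 < 9 < 10 on the vertex set. Then K (dimension 3) consists of the simplices:

  0-simplices (10): [1], [2], [3], [4], [5], [6], [7], [8], [9], [10]
  1-simplices (25): (25 of them)
  2-simplices (19): (19 of them)
  3-simplices (5): [2,4,8,9], [2,4,8,10], [2,4,9,10], [2,8,9,10], [4,8,9,10]

so the chain groups are C_0 ≅ Z^10, C_1 ≅ Z^25, C_2 ≅ Z^19, C_3 ≅ Z^5.

∂_1: C_1 → C_0 is given by ∂[p,q] = [q] − [p]. For instance
  ∂[1,7] = [7] − [1].
The resulting 10×25 matrix has rank 9, and its Smith normal form has invariant factors (1,1,1,1,1,1,1,1,1).

The boundary map ∂_2: C_2 → C_1 acts by ∂[p,q,r] = [q,r] − [p,r] + [p,q]. For instance
  ∂[2,4,9] = [4,9] − [2,9] + [2,4],
  ∂[2,8,9] = [8,9] − [2,9] + [2,8].
As a 25×19 matrix over Z this has rank 14, with invariant factors (1,1,1,1,1,1,1,1,1,1,1,1,1,1).

Boundary ∂_3: C_3 → C_2 sends each 3-simplex σ to the alternating sum Σ_i (−1)^i (σ with its i-th vertex removed). For instance
  ∂[4,8,9,10] = [8,9,10] − [4,9,10] + [4,8,10] − [4,8,9],
  ∂[2,4,9,10] = [4,9,10] − [2,9,10] + [2,4,10] − [2,4,9].
The resulting 19×5 matrix has rank 4, and its Smith normal form has invariant factors (1,1,1,1).

Now H_k = ker ∂_k / im ∂_{k+1}, so:

  H_0: rank C_0 − rank ∂_1 = 10 − 9 = 1, and the invariant factors of ∂_1 are all 1, so H_0 = Z.
  H_1: rank ker ∂_1 − rank ∂_2 = (25 − 9) − 14 = 2, and the invariant factors of ∂_2 are all 1, so H_1 = Z^2.
  H_2: rank ker ∂_2 − rank ∂_3 = (19 − 14) − 4 = 1, and the invariant factors of ∂_3 are all 1, so H_2 = Z.
  H_3: rank ker ∂_3 − rank ∂_4 = (5 − 4) − 0 = 1, and there is no ∂_4, so H_3 = Z.

As a check, the Euler characteristic is 10 − 25 + 19 − 5 = -1, which agrees with 1 − 2 + 1 − 1 = -1.

Hence the Betti numbers are b_0 = 1, b_1 = 2, b_2 = 1, b_3 = 1.

b_0 = 1, b_1 = 2, b_2 = 1, b_3 = 1.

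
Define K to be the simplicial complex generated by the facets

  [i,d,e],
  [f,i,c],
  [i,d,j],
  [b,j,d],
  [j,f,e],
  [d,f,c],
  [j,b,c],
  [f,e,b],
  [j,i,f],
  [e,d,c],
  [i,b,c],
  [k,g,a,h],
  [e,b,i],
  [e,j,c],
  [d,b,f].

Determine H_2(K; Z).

H_2 ≅ Z.

We work with the vertex ordering a < b < c < d < e < f < g < h < i < j < k. The simplices of K, each written with vertices in increasing order, are:

  0-simplices (11): a, b, c, d, e, f, g, h, i, j, k
  1-simplices (27): ag, ah, ak, bc, bd, be, bf, bi, bj, cd, ce, cf, ci, cj, de, df, di, dj, ef, ei, ej, fi, fj, gh, gk, hk, ij
  2-simplices (18): agh, agk, ahk, bci, bcj, bdf, bdj, bef, bei, cde, cdf, cej, cfi, dei, dij, efj, fij, ghk
  3-simplices (1): aghk

giving chain groups C_0 ≅ Z^11, C_1 ≅ Z^27, C_2 ≅ Z^18, C_3 ≅ Z^1.

∂_1: C_1 → C_0 maps an edge to its endpoints' difference, ∂[p,q] = q − p. For instance
  ∂ci = i − c.
The resulting 11×27 matrix has rank 9, and its Smith normal form has invariant factors (1,1,1,1,1,1,1,1,1).

Boundary ∂_2: C_2 → C_1 maps a triangle to the signed sum of its edges. For instance
  ∂agk = gk − ak + ag,
  ∂cdf = df − cf + cd.
The resulting 27×18 matrix has rank 16, and its Smith normal form has invariant factors (1,1,1,1,1,1,1,1,1,1,1,1,1,1,1,1).

∂_3: C_3 → C_2 sends each 3-simplex σ to the alternating sum Σ_i (−1)^i (σ with its i-th vertex removed). For instance
  ∂aghk = ghk − ahk + agk − agh.
This gives a 18×1 integer matrix of rank 1; reducing to Smith normal form yields diagonal entries (1).

Computing H_k = (kernel of ∂_k) / (image of ∂_{k+1}):

  H_2: rank ker ∂_2 − rank ∂_3 = (18 − 16) − 1 = 1, and the invariant factors of ∂_3 are all 1, so H_2 = Z.

(K is a triangulation of the disjoint union of the 3-simplex and the torus T^2.)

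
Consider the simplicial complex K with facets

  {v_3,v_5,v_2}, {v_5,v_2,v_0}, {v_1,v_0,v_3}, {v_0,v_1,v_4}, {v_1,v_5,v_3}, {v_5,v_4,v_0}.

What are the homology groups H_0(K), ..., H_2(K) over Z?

K has 6 vertices, 12 edges, 6 triangles.
rank ∂_0 = 0, rank ∂_1 = 5 ⇒ b_0 = 6 − 0 − 5 = 1; all invariant factors of ∂_1 are 1 so no torsion. So H_0 ≅ Z.
rank ∂_1 = 5, rank ∂_2 = 6 ⇒ b_1 = 12 − 5 − 6 = 1; all invariant factors of ∂_2 are 1 so no torsion. So H_1 ≅ Z.
rank ∂_2 = 6, rank ∂_3 = 0 ⇒ b_2 = 6 − 6 − 0 = 0. So H_2 ≅ 0.

H_0 ≅ Z,  H_1 ≅ Z,  H_2 = 0.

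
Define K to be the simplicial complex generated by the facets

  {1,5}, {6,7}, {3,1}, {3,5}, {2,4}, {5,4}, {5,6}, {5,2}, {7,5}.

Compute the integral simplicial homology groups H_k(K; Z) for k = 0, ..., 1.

H_0 ≅ Z,  H_1 ≅ Z^3.

Fix the vertex order 1 < 2 < 3 < 4 < 5 < 6 < 7 and write every simplex with vertices in increasing order. Then dim K = 1 and the simplices of K are:

  0-simplices (7): [1], [2], [3], [4], [5], [6], [7]
  1-simplices (9): [1,3], [1,5], [2,4], [2,5], [3,5], [4,5], [5,6], [5,7], [6,7]

giving chain groups C_0 ≅ Z^7, C_1 ≅ Z^9.

The boundary map ∂_1: C_1 → C_0 is given by ∂[p,q] = [q] − [p].
The 7×9 boundary matrix has rank 6 and Smith normal form diag(1,1,1,1,1,1).

From H_k ≅ ker(∂_k) / im(∂_{k+1}) we obtain:

  H_0: rank C_0 − rank ∂_1 = 7 − 6 = 1, and the invariant factors of ∂_1 are all 1, so H_0 = Z.
  H_1: rank ker ∂_1 − rank ∂_2 = (9 − 6) − 0 = 3, and there is no ∂_2, so H_1 = Z^3.

As a check, the Euler characteristic is 7 − 9 = -2, which agrees with 1 − 3 = -2.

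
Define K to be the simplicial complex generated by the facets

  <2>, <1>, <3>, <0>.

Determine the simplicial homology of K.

H_0 ≅ Z^4.

We work with the vertex ordering 0 < 1 < 2 < 3. The simplices of K, each written with vertices in increasing order, are:

  0-simplices (4): [0], [1], [2], [3]

so the chain groups are C_0 ≅ Z^4.

From H_k ≅ ker(∂_k) / im(∂_{k+1}) we obtain:

  H_0: rank C_0 − rank ∂_1 = 4 − 0 = 4, and there is no ∂_1, so H_0 ≅ Z^4.

(K is a triangulation of a set of 4 points.)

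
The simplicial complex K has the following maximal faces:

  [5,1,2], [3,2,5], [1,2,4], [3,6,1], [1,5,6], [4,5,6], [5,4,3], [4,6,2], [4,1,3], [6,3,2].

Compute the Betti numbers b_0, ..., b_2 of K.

Order the vertices as 1 < 2 < 3 < 4 < 5 < 6. Listing each simplex with vertices in this order, K has dimension 2 with simplices:

  0-simplices (6): [1], [2], [3], [4], [5], [6]
  1-simplices (15): [1,2], [1,3], [1,4], [1,5], [1,6], [2,3], [2,4], [2,5], [2,6], [3,4], [3,5], [3,6], [4,5], [4,6], [5,6]
  2-simplices (10): [1,2,4], [1,2,5], [1,3,4], [1,3,6], [1,5,6], [2,3,5], [2,3,6], [2,4,6], [3,4,5], [4,5,6]

giving chain groups C_0 ≅ Z^6, C_1 ≅ Z^15, C_2 ≅ Z^10.

∂_1: C_1 → C_0 is given by ∂[p,q] = [q] − [p]. For instance
  ∂[4,5] = [5] − [4].
This gives a 6×15 integer matrix of rank 5; reducing to Smith normal form yields diagonal entries (1,1,1,1,1).

The boundary map ∂_2: C_2 → C_1 maps a triangle to the signed sum of its edges. For instance
  ∂[2,4,6] = [4,6] − [2,6] + [2,4],
  ∂[2,3,5] = [3,5] − [2,5] + [2,3].
As a 15×10 matrix over Z this has rank 10, with invariant factors (1,1,1,1,1,1,1,1,1,2).

Now H_k = ker ∂_k / im ∂_{k+1}, so:

  H_0: rank C_0 − rank ∂_1 = 6 − 5 = 1, and the invariant factors of ∂_1 are all 1, so H_0 = Z.
  H_1: rank ker ∂_1 − rank ∂_2 = (15 − 5) − 10 = 0, and ∂_2 has invariant factor 2 > 1, so H_1 = Z_2.
  H_2: rank ker ∂_2 − rank ∂_3 = (10 − 10) − 0 = 0, and there is no ∂_3, so H_2 = 0.

As a check, the Euler characteristic is 6 − 15 + 10 = 1, which agrees with 1 − 0 + 0 = 1.

Hence the Betti numbers are b_0 = 1, b_1 = 0, b_2 = 0.

b_0 = 1, b_1 = 0, b_2 = 0.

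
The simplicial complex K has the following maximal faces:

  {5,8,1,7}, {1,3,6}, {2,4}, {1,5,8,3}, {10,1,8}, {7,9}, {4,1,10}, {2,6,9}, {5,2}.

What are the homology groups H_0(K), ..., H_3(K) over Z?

We work with the vertex ordering 1 < 2 < 3 < 4 < 5 < 6 < 7 < 8 < 9 < 10. The simplices of K, each written with vertices in increasing order, are:

  0-simplices (10): [1], [2], [3], [4], [5], [6], [7], [8], [9], [10]
  1-simplices (21): [1,3], [1,4], [1,5], [1,6], [1,7], [1,8], [1,10], [2,4], [2,5], [2,6], [2,9], [3,5], [3,6], [3,8], [4,10], [5,7], [5,8], [6,9], [7,8], [7,9], [8,10]
  2-simplices (11): [1,3,5], [1,3,6], [1,3,8], [1,4,10], [1,5,7], [1,5,8], [1,7,8], [1,8,10], [2,6,9], [3,5,8], [5,7,8]
  3-simplices (2): [1,3,5,8], [1,5,7,8]

giving chain groups C_0 ≅ Z^10, C_1 ≅ Z^21, C_2 ≅ Z^11, C_3 ≅ Z^2.

The boundary map ∂_1: C_1 → C_0 is given by ∂[p,q] = [q] − [p].
As a 10×21 matrix over Z this has rank 9, with invariant factors (1,1,1,1,1,1,1,1,1).

The boundary map ∂_2: C_2 → C_1 acts by ∂[p,q,r] = [q,r] − [p,r] + [p,q]. For instance
  ∂[1,3,5] = [3,5] − [1,5] + [1,3],
  ∂[1,4,10] = [4,10] − [1,10] + [1,4].
The 21×11 boundary matrix has rank 9 and Smith normal form diag(1,1,1,1,1,1,1,1,1).

∂_3: C_3 → C_2 sends each 3-simplex σ to the alternating sum Σ_i (−1)^i (σ with its i-th vertex removed). For instance
  ∂[1,3,5,8] = [3,5,8] − [1,5,8] + [1,3,8] − [1,3,5],
  ∂[1,5,7,8] = [5,7,8] − [1,7,8] + [1,5,8] − [1,5,7].
As a 11×2 matrix over Z this has rank 2, with invariant factors (1,1).

Computing H_k = (kernel of ∂_k) / (image of ∂_{k+1}):

  H_0: rank C_0 − rank ∂_1 = 10 − 9 = 1, and the invariant factors of ∂_1 are all 1, so H_0 = Z.
  H_1: rank ker ∂_1 − rank ∂_2 = (21 − 9) − 9 = 3, and the invariant factors of ∂_2 are all 1, so H_1 = Z^3.
  H_2: rank ker ∂_2 − rank ∂_3 = (11 − 9) − 2 = 0, and the invariant factors of ∂_3 are all 1, so H_2 = 0.
  H_3: rank ker ∂_3 − rank ∂_4 = (2 − 2) − 0 = 0, and there is no ∂_4, so H_3 = 0.

As a check, the Euler characteristic is 10 − 21 + 11 − 2 = -2, which agrees with 1 − 3 + 0 − 0 = -2.

H_0 ≅ Z,  H_1 ≅ Z^3,  H_2 = 0,  H_3 = 0.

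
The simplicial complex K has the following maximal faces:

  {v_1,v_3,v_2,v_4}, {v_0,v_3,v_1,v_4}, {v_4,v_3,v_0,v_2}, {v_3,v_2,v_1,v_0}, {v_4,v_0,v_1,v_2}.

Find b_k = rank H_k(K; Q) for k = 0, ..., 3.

We work with the vertex ordering v_0 < v_1 < v_2 < v_3 < v_4. The simplices of K, each written with vertices in increasing order, are:

  0-simplices (5): [v_0], [v_1], [v_2], [v_3], [v_4]
  1-simplices (10): [v_0,v_1], [v_0,v_2], [v_0,v_3], [v_0,v_4], [v_1,v_2], [v_1,v_3], [v_1,v_4], [v_2,v_3], [v_2,v_4], [v_3,v_4]
  2-simplices (10): [v_0,v_1,v_2], [v_0,v_1,v_3], [v_0,v_1,v_4], [v_0,v_2,v_3], [v_0,v_2,v_4], [v_0,v_3,v_4], [v_1,v_2,v_3], [v_1,v_2,v_4], [v_1,v_3,v_4], [v_2,v_3,v_4]
  3-simplices (5): [v_0,v_1,v_2,v_3], [v_0,v_1,v_2,v_4], [v_0,v_1,v_3,v_4], [v_0,v_2,v_3,v_4], [v_1,v_2,v_3,v_4]

Hence C_0 ≅ Z^5, C_1 ≅ Z^10, C_2 ≅ Z^10, C_3 ≅ Z^5.

∂_1: C_1 → C_0 maps an edge to its endpoints' difference, ∂[p,q] = q − p. For instance
  ∂[v_2,v_3] = [v_3] − [v_2].
This gives a 5×10 integer matrix of rank 4; reducing to Smith normal form yields diagonal entries (1,1,1,1).

∂_2: C_2 → C_1 acts by ∂[p,q,r] = [q,r] − [p,r] + [p,q]. For instance
  ∂[v_2,v_3,v_4] = [v_3,v_4] − [v_2,v_4] + [v_2,v_3],
  ∂[v_0,v_2,v_4] = [v_2,v_4] − [v_0,v_4] + [v_0,v_2].
As a 10×10 matrix over Z this has rank 6, with invariant factors (1,1,1,1,1,1).

∂_3: C_3 → C_2 sends each 3-simplex σ to the alternating sum Σ_i (−1)^i (σ with its i-th vertex removed). For instance
  ∂[v_1,v_2,v_3,v_4] = [v_2,v_3,v_4] − [v_1,v_3,v_4] + [v_1,v_2,v_4] − [v_1,v_2,v_3],
  ∂[v_0,v_1,v_2,v_3] = [v_1,v_2,v_3] − [v_0,v_2,v_3] + [v_0,v_1,v_3] − [v_0,v_1,v_2].
This gives a 10×5 integer matrix of rank 4; reducing to Smith normal form yields diagonal entries (1,1,1,1).

From H_k ≅ ker(∂_k) / im(∂_{k+1}) we obtain:

  H_0: rank C_0 − rank ∂_1 = 5 − 4 = 1, and the invariant factors of ∂_1 are all 1, so H_0 = Z.
  H_1: rank ker ∂_1 − rank ∂_2 = (10 − 4) − 6 = 0, and the invariant factors of ∂_2 are all 1, so H_1 = 0.
  H_2: rank ker ∂_2 − rank ∂_3 = (10 − 6) − 4 = 0, and the invariant factors of ∂_3 are all 1, so H_2 = 0.
  H_3: rank ker ∂_3 − rank ∂_4 = (5 − 4) − 0 = 1, and there is no ∂_4, so H_3 = Z.

As a check, the Euler characteristic is 5 − 10 + 10 − 5 = 0, which agrees with 1 − 0 + 0 − 1 = 0.
(K is a triangulation of the 3-sphere S^3.)

Hence the Betti numbers are b_0 = 1, b_1 = 0, b_2 = 0, b_3 = 1.

b_0 = 1, b_1 = 0, b_2 = 0, b_3 = 1.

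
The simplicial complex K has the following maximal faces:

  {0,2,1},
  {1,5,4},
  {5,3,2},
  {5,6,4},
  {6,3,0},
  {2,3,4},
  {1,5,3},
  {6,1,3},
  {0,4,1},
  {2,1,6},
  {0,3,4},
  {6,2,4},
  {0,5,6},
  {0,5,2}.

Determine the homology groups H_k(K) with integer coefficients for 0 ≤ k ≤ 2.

We work with the vertex ordering 0 < 1 < 2 < 3 < 4 < 5 < 6. The simplices of K, each written with vertices in increasing order, are:

  0-simplices (7): [0], [1], [2], [3], [4], [5], [6]
  1-simplices (21): [0,1], [0,2], [0,3], [0,4], [0,5], [0,6], [1,2], [1,3], [1,4], [1,5], [1,6], [2,3], [2,4], [2,5], [2,6], [3,4], [3,5], [3,6], [4,5], [4,6], [5,6]
  2-simplices (14): [0,1,2], [0,1,4], [0,2,5], [0,3,4], [0,3,6], [0,5,6], [1,2,6], [1,3,5], [1,3,6], [1,4,5], [2,3,4], [2,3,5], [2,4,6], [4,5,6]

so the chain groups are C_0 ≅ Z^7, C_1 ≅ Z^21, C_2 ≅ Z^14.

The boundary map ∂_1: C_1 → C_0 sends each edge [p,q] (with p < q) to q − p.
The resulting 7×21 matrix has rank 6, and its Smith normal form has invariant factors (1,1,1,1,1,1).

∂_2: C_2 → C_1 maps a triangle to the signed sum of its edges. For instance
  ∂[1,2,6] = [2,6] − [1,6] + [1,2],
  ∂[2,3,4] = [3,4] − [2,4] + [2,3].
As a 21×14 matrix over Z this has rank 13, with invariant factors (1,1,1,1,1,1,1,1,1,1,1,1,1).

Now H_k = ker ∂_k / im ∂_{k+1}, so:

  H_0: rank C_0 − rank ∂_1 = 7 − 6 = 1, and the invariant factors of ∂_1 are all 1, so H_0 = Z.
  H_1: rank ker ∂_1 − rank ∂_2 = (21 − 6) − 13 = 2, and the invariant factors of ∂_2 are all 1, so H_1 = Z^2.
  H_2: rank ker ∂_2 − rank ∂_3 = (14 − 13) − 0 = 1, and there is no ∂_3, so H_2 = Z.

As a check, the Euler characteristic is 7 − 21 + 14 = 0, which agrees with 1 − 2 + 1 = 0.
(K is a triangulation of the torus T^2.)

H_0 = Z,  H_1 = Z^2,  H_2 = Z.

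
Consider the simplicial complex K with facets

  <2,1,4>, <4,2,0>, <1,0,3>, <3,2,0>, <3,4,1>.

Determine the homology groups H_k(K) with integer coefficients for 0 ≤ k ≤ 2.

H_0 = Z,  H_1 = Z,  H_2 = 0.

Take the total order 0 < 1 < 2 < 3 < 4 on the vertex set. Then K (dimension 2) consists of the simplices:

  0-simplices (5): [0], [1], [2], [3], [4]
  1-simplices (10): [0,1], [0,2], [0,3], [0,4], [1,2], [1,3], [1,4], [2,3], [2,4], [3,4]
  2-simplices (5): [0,1,3], [0,2,3], [0,2,4], [1,2,4], [1,3,4]

giving chain groups C_0 ≅ Z^5, C_1 ≅ Z^10, C_2 ≅ Z^5.

∂_1: C_1 → C_0 is given by ∂[p,q] = [q] − [p]. For instance
  ∂[1,3] = [3] − [1].
As a 5×10 matrix over Z this has rank 4, with invariant factors (1,1,1,1).

The boundary map ∂_2: C_2 → C_1 acts by ∂[p,q,r] = [q,r] − [p,r] + [p,q]. For instance
  ∂[1,2,4] = [2,4] − [1,4] + [1,2],
  ∂[0,1,3] = [1,3] − [0,3] + [0,1].
As a 10×5 matrix over Z this has rank 5, with invariant factors (1,1,1,1,1).

Now H_k = ker ∂_k / im ∂_{k+1}, so:

  H_0: rank C_0 − rank ∂_1 = 5 − 4 = 1, and the invariant factors of ∂_1 are all 1, so H_0 = Z.
  H_1: rank ker ∂_1 − rank ∂_2 = (10 − 4) − 5 = 1, and the invariant factors of ∂_2 are all 1, so H_1 = Z.
  H_2: rank ker ∂_2 − rank ∂_3 = (5 − 5) − 0 = 0, and there is no ∂_3, so H_2 = 0.

As a check, the Euler characteristic is 5 − 10 + 5 = 0, which agrees with 1 − 1 + 0 = 0.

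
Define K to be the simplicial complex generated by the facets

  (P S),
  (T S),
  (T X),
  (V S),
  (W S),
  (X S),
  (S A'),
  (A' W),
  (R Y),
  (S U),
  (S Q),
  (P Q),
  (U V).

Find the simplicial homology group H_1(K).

H_1 = Z^4.

Fix the vertex order P < Q < R < S < T < U < V < W < X < Y < A' and write every simplex with vertices in increasing order. Then dim K = 1 and the simplices of K are:

  0-simplices (11): [P], [Q], [R], [S], [T], [U], [V], [W], [X], [Y], [A']
  1-simplices (13): [P,Q], [P,S], [Q,S], [R,Y], [S,T], [S,U], [S,V], [S,W], [S,X], [S,A'], [T,X], [U,V], [W,A']

Hence C_0 ≅ Z^11, C_1 ≅ Z^13.

∂_1: C_1 → C_0 maps an edge to its endpoints' difference, ∂[p,q] = q − p. For instance
  ∂[P,S] = [S] − [P].
The resulting 11×13 matrix has rank 9, and its Smith normal form has invariant factors (1,1,1,1,1,1,1,1,1).

Computing H_k = (kernel of ∂_k) / (image of ∂_{k+1}):

  H_1: rank ker ∂_1 − rank ∂_2 = (13 − 9) − 0 = 4, and there is no ∂_2, so H_1 ≅ Z^4.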